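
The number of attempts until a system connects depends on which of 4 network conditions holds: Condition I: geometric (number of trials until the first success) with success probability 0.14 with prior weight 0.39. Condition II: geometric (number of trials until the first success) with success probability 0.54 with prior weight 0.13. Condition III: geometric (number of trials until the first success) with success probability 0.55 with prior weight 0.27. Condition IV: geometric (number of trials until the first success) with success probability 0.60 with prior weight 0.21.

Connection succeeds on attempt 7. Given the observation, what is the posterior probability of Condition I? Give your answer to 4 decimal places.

Posterior ∝ prior × likelihood, so P(k | x) ∝ π_k f_k(x); normalise over all components.
Component likelihoods at x = 7:
  L_I = 0.14·(1−0.14)^6 = 0.14·0.404567 = 0.0566394
  L_II = 0.54·(1−0.54)^6 = 0.54·0.0094743 = 0.00511612
  L_III = 0.55·(1−0.55)^6 = 0.55·0.00830377 = 0.00456707
  L_IV = 0.60·(1−0.60)^6 = 0.60·0.004096 = 0.0024576
Unnormalised posteriors:
  π_I·L_I = 0.39 × 0.0566394 = 0.0220894
  π_II·L_II = 0.13 × 0.00511612 = 0.000665096
  π_III·L_III = 0.27 × 0.00456707 = 0.00123311
  π_IV·L_IV = 0.21 × 0.0024576 = 0.000516096
Denominator: 0.0220894 + 0.000665096 + 0.00123311 + 0.000516096 = 0.0245037
P(Condition I | 7) ≈ 0.9015

0.9015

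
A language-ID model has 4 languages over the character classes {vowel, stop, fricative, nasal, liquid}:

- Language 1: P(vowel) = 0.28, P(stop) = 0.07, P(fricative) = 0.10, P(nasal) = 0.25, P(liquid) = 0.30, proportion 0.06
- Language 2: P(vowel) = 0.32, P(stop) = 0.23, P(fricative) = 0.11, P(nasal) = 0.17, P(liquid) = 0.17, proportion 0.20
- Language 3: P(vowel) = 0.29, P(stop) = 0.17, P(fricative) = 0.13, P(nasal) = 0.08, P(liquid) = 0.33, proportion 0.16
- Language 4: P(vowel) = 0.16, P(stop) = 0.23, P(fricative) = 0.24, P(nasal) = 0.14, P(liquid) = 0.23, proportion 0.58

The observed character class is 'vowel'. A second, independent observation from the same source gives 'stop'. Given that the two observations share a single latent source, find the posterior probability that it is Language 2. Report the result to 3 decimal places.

0.326

P(component k | x) = P(Z=k)·f_k(x) / marginal(x), where marginal(x) = Σ_j P(Z=j)·f_j(x).
Since both observations come from the same component, the likelihood for component k is f_k(x₁)·f_k(x₂).
  L_1 = [P(vowel | comp) = 0.28] × [0.07] = 0.0196
  L_2 = [P(vowel | comp) = 0.32] × [0.23] = 0.0736
  L_3 = [P(vowel | comp) = 0.29] × [0.17] = 0.0493
  L_4 = [P(vowel | comp) = 0.16] × [0.23] = 0.0368
Weight by the priors:
  P(Z=1)·L_1 = 0.06 × 0.0196 = 0.001176
  P(Z=2)·L_2 = 0.20 × 0.0736 = 0.01472
  P(Z=3)·L_3 = 0.16 × 0.0493 = 0.007888
  P(Z=4)·L_4 = 0.58 × 0.0368 = 0.021344
Evidence: 0.001176 + 0.01472 + 0.007888 + 0.021344 = 0.045128
So the posterior for Language 2 is 0.01472 / 0.045128 ≈ 0.326.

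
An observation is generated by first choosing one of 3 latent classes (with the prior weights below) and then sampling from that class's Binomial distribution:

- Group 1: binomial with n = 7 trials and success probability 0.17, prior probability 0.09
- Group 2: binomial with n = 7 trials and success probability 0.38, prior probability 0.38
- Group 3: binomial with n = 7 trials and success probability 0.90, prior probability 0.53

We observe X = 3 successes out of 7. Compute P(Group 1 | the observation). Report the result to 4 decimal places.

P(component k | x) = P(Z=k)·f_k(x) / marginal(x), where marginal(x) = Σ_j P(Z=j)·f_j(x).
Component likelihoods at x = 3 successes out of 7:
  p_1 = C(7,3)·0.17^3·0.83^4 = 35·0.004913·0.474583 = 0.081607
  p_2 = C(7,3)·0.38^3·0.62^4 = 35·0.054872·0.147763 = 0.283782
  p_3 = C(7,3)·0.90^3·0.10^4 = 35·0.729·0.0001 = 0.0025515
Multiply by the mixture weights:
  P(Z=1)·p_1 = 0.09 × 0.081607 = 0.00734463
  P(Z=2)·p_2 = 0.38 × 0.283782 = 0.107837
  P(Z=3)·p_3 = 0.53 × 0.0025515 = 0.00135229
Marginal: 0.00734463 + 0.107837 + 0.00135229 = 0.116534
So the posterior for Group 1 is 0.00734463 / 0.116534 ≈ 0.0630.

0.0630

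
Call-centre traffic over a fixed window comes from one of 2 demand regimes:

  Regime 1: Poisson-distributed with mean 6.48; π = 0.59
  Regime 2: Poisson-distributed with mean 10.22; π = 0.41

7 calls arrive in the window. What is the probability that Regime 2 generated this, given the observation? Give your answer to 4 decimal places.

0.2861

The responsibility of component k is P(Z=k) f_k(x) divided by Σ_j P(Z=j) f_j(x).
Poisson probabilities:
  p_1 = e^(−6.48)·6.48^7/7! = 0.146005
  p_2 = e^(−10.22)·10.22^7/7! = 0.0841853
Weight by the priors:
  P(Z=1)·p_1 = 0.59 × 0.146005 = 0.0861427
  P(Z=2)·p_2 = 0.41 × 0.0841853 = 0.034516
Evidence: 0.0861427 + 0.034516 = 0.120659
So the posterior for Regime 2 is 0.034516 / 0.120659 ≈ 0.2861.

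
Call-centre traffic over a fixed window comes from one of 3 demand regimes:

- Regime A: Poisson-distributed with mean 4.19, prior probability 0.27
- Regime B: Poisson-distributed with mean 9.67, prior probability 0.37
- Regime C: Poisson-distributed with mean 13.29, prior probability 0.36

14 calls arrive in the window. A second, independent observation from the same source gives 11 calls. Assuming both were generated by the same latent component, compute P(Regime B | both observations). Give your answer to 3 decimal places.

Apply Bayes' rule: the posterior for each component is proportional to its prior times its likelihood at x.
Since both observations come from the same component, the likelihood for component k is f_k(x₁)·f_k(x₂).
  p_A = [e^(−4.19)·4.19^14/14! = 8.93088e-05] × [0.00265158] = 2.36809e-07
  p_B = [e^(−9.67)·9.67^14/14! = 0.0452829] × [0.109372] = 0.00495271
  p_C = [e^(−13.29)·13.29^14/14! = 0.104032] × [0.0967933] = 0.0100696
Weight by the priors:
  P(Z=A)·p_A = 0.27 × 2.36809e-07 = 6.39385e-08
  P(Z=B)·p_B = 0.37 × 0.00495271 = 0.0018325
  P(Z=C)·p_C = 0.36 × 0.0100696 = 0.00362506
Marginal: 6.39385e-08 + 0.0018325 + 0.00362506 = 0.00545763
P(Regime B | x) = 0.0018325 / 0.00545763 ≈ 0.336

0.336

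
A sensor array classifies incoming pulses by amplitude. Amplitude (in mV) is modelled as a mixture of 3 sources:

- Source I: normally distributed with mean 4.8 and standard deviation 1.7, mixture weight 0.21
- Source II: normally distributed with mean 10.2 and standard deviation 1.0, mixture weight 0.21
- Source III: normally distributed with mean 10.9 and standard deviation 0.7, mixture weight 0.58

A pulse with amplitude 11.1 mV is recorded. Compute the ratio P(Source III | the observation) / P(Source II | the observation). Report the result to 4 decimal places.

5.6790

Only the two components matter; the odds are (π_i f_i(x)) / (π_j f_j(x)).
Component likelihoods at x = 11.1 mV:
  L_I = 0.000244487
  L_II = 0.266085
  L_III = 0.547124
Odds = (0.58/0.21) × (0.547124/0.266085) = 2.7619 × 2.0562 ≈ 5.6790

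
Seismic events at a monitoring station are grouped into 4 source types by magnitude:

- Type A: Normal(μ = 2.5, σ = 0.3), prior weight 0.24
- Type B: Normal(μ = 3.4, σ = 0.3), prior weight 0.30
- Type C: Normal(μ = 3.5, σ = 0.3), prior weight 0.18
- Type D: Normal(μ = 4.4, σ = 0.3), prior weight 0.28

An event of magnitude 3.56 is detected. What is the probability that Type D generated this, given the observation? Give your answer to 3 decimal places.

0.013

The responsibility of component k is π_k f_k(x) divided by Σ_j π_j f_j(x).
Normal densities:
  p_A = (1/(0.3·√(2π)))·exp(−(3.56−2.5)²/(2·0.3²)) = 1.329808·exp(-6.24222) = 0.00258718
  p_B = (1/(0.3·√(2π)))·exp(−(3.56−3.4)²/(2·0.3²)) = 1.329808·exp(-0.14222) = 1.15351
  p_C = (1/(0.3·√(2π)))·exp(−(3.56−3.5)²/(2·0.3²)) = 1.329808·exp(-0.02000) = 1.30348
  p_D = (1/(0.3·√(2π)))·exp(−(3.56−4.4)²/(2·0.3²)) = 1.329808·exp(-3.92000) = 0.0263848
Multiply by the mixture weights:
  π_A·p_A = 0.24 × 0.00258718 = 0.000620922
  π_B·p_B = 0.30 × 1.15351 = 0.346054
  π_C·p_C = 0.18 × 1.30348 = 0.234626
  π_D·p_D = 0.28 × 0.0263848 = 0.00738775
Marginal: 0.000620922 + 0.346054 + 0.234626 + 0.00738775 = 0.588688
Responsibility of Type D: 0.00738775 / 0.588688 ≈ 0.013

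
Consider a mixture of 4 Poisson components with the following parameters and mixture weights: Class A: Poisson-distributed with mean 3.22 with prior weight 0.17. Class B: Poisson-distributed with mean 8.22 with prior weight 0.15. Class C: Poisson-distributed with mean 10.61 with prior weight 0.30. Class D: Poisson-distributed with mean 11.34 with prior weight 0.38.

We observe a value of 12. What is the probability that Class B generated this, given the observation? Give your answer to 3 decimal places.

0.098

Posterior ∝ prior × likelihood, so P(k | x) ∝ w_k f_k(x); normalise over all components.
Component likelihoods at x = 12:
  p_A = 0.000103635
  p_B = 0.053484
  p_C = 0.104805
  p_D = 0.112233
Multiply by the mixture weights:
  w_A·p_A = 0.17 × 0.000103635 = 1.76179e-05
  w_B·p_B = 0.15 × 0.053484 = 0.00802261
  w_C·p_C = 0.30 × 0.104805 = 0.0314416
  w_D·p_D = 0.38 × 0.112233 = 0.0426485
Evidence: 1.76179e-05 + 0.00802261 + 0.0314416 + 0.0426485 = 0.0821303
So the posterior for Class B is 0.00802261 / 0.0821303 ≈ 0.098.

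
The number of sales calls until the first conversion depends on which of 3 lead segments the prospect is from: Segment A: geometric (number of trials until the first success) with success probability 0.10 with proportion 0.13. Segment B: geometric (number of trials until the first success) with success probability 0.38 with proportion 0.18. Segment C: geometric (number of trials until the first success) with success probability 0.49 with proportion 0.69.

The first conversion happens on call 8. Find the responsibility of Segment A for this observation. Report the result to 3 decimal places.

By Bayes' theorem, P(k | x) = P(Z=k) f_k(x) / Σ_j P(Z=j) f_j(x).
Component likelihoods at x = 8:
  L_A = 0.10·(1−0.10)^7 = 0.10·0.478297 = 0.0478297
  L_B = 0.38·(1−0.38)^7 = 0.38·0.0352161 = 0.0133821
  L_C = 0.49·(1−0.49)^7 = 0.49·0.00897411 = 0.00439731
Prior × likelihood for each component:
  P(Z=A)·L_A = 0.13 × 0.0478297 = 0.00621786
  P(Z=B)·L_B = 0.18 × 0.0133821 = 0.00240878
  P(Z=C)·L_C = 0.69 × 0.00439731 = 0.00303415
Denominator: 0.00621786 + 0.00240878 + 0.00303415 = 0.0116608
Responsibility of Segment A: 0.00621786 / 0.0116608 ≈ 0.533

0.533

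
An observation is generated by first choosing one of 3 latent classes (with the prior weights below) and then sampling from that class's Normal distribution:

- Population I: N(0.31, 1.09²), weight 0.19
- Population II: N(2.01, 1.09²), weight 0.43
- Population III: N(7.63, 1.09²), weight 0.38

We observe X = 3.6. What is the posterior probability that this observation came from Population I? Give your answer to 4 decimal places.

By Bayes' theorem, P(k | x) = π_k f_k(x) / Σ_j π_j f_j(x).
Normal densities:
  L_I = (1/(1.09·√(2π)))·exp(−(3.6−0.31)²/(2·1.09²)) = 0.366002·exp(-4.55521) = 0.0038475
  L_II = (1/(1.09·√(2π)))·exp(−(3.6−2.01)²/(2·1.09²)) = 0.366002·exp(-1.06393) = 0.126307
  L_III = (1/(1.09·√(2π)))·exp(−(3.6−7.63)²/(2·1.09²)) = 0.366002·exp(-6.83482) = 0.000393694
Weight by the priors:
  π_I·L_I = 0.19 × 0.0038475 = 0.000731026
  π_II·L_II = 0.43 × 0.126307 = 0.0543119
  π_III·L_III = 0.38 × 0.000393694 = 0.000149604
Sum: 0.000731026 + 0.0543119 + 0.000149604 = 0.0551925
So the posterior for Population I is 0.000731026 / 0.0551925 ≈ 0.0132.

0.0132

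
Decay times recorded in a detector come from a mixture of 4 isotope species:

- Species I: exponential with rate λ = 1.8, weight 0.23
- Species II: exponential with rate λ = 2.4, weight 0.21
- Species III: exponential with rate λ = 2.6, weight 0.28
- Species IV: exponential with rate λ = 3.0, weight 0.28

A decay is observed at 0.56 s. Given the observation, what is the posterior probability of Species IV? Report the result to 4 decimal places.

0.2571

Apply Bayes' rule: the posterior for each component is proportional to its prior times its likelihood at x.
Component likelihoods at x = 0.56 s:
  L_I = 1.8·e^(−1.8·0.56) = 1.8·e^(−1.0080) = 0.656907
  L_II = 2.4·e^(−2.4·0.56) = 2.4·e^(−1.3440) = 0.625921
  L_III = 2.6·e^(−2.6·0.56) = 2.6·e^(−1.4560) = 0.606234
  L_IV = 3.0·e^(−3.0·0.56) = 3.0·e^(−1.6800) = 0.559122
Multiply by the mixture weights:
  P(Z=I)·L_I = 0.23 × 0.656907 = 0.151089
  P(Z=II)·L_II = 0.21 × 0.625921 = 0.131443
  P(Z=III)·L_III = 0.28 × 0.606234 = 0.169746
  P(Z=IV)·L_IV = 0.28 × 0.559122 = 0.156554
Denominator: 0.151089 + 0.131443 + 0.169746 + 0.156554 = 0.608832
P(Species IV | 0.56 s) ≈ 0.2571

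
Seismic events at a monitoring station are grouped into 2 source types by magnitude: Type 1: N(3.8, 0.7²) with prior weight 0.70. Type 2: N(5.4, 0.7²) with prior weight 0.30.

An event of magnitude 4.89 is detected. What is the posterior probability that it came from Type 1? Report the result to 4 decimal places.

0.4751

By Bayes' theorem, P(k | x) = π_k f_k(x) / Σ_j π_j f_j(x).
Evaluate each component's likelihood at the observed value:
  f_1 = (1/(0.7·√(2π)))·exp(−(4.89−3.8)²/(2·0.7²)) = 0.569918·exp(-1.21235) = 0.169549
  f_2 = (1/(0.7·√(2π)))·exp(−(4.89−5.4)²/(2·0.7²)) = 0.569918·exp(-0.26541) = 0.437066
Unnormalised posteriors:
  π_1·f_1 = 0.70 × 0.169549 = 0.118685
  π_2·f_2 = 0.30 × 0.437066 = 0.13112
Marginal: 0.118685 + 0.13112 = 0.249804
P(Type 1 | data) ≈ 0.4751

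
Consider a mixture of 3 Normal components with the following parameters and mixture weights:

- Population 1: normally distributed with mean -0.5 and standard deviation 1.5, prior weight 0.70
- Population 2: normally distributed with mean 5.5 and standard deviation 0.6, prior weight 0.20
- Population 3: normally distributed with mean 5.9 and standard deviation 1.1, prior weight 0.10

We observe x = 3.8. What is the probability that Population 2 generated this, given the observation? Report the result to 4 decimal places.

By Bayes' theorem, P(k | x) = π_k f_k(x) / Σ_j π_j f_j(x).
Normal densities:
  f_1 = (1/(1.5·√(2π)))·exp(−(3.8−-0.5)²/(2·1.5²)) = 0.265962·exp(-4.10889) = 0.00436869
  f_2 = (1/(0.6·√(2π)))·exp(−(3.8−5.5)²/(2·0.6²)) = 0.664904·exp(-4.01389) = 0.0120102
  f_3 = (1/(1.1·√(2π)))·exp(−(3.8−5.9)²/(2·1.1²)) = 0.362675·exp(-1.82231) = 0.0586268
Multiply by the mixture weights:
  π_1·f_1 = 0.70 × 0.00436869 = 0.00305808
  π_2·f_2 = 0.20 × 0.0120102 = 0.00240203
  π_3·f_3 = 0.10 × 0.0586268 = 0.00586268
Normaliser: 0.00305808 + 0.00240203 + 0.00586268 = 0.0113228
So the posterior for Population 2 is 0.00240203 / 0.0113228 ≈ 0.2121.

0.2121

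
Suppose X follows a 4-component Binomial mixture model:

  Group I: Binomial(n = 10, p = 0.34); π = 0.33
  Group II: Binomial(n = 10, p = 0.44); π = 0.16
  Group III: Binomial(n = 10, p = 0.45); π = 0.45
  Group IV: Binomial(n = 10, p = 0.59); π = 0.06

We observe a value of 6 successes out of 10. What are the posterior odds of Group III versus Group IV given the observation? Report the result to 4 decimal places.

Since P(k|x) ∝ w_k f_k(x), the posterior odds are w_i f_i(x) / (w_j f_j(x)).
Binomial probabilities:
  L_I = 0.0615557
  L_II = 0.149861
  L_III = 0.159568
  L_IV = 0.250303
Odds = (0.45/0.06) × (0.159568/0.250303) = 7.5 × 0.637497 ≈ 4.7812

4.7812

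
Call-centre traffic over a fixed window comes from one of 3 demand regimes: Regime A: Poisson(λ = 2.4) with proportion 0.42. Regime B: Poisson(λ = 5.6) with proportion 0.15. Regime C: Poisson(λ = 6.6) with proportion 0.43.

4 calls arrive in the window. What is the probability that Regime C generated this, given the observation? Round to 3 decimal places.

P(component k | x) = w_k·f_k(x) / marginal(x), where marginal(x) = Σ_j w_j·f_j(x).
Component likelihoods at x = 4 calls:
  f_A = 0.125408
  f_B = 0.151528
  f_C = 0.107553
Prior × likelihood for each component:
  w_A·f_A = 0.42 × 0.125408 = 0.0526716
  w_B·f_B = 0.15 × 0.151528 = 0.0227291
  w_C·f_C = 0.43 × 0.107553 = 0.0462476
Normaliser: 0.0526716 + 0.0227291 + 0.0462476 = 0.121648
P(Regime C | data) = 0.0462476 / 0.121648 ≈ 0.380

0.380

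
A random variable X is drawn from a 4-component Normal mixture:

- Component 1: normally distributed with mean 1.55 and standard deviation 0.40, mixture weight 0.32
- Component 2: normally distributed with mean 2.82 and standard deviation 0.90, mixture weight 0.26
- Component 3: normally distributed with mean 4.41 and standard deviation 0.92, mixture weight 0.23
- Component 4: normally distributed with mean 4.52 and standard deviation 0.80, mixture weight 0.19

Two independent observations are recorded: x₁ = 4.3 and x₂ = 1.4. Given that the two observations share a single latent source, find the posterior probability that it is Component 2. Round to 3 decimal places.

The responsibility of component k is π_k f_k(x) divided by Σ_j π_j f_j(x).
Since both observations come from the same component, the likelihood for component k is f_k(x₁)·f_k(x₂).
  p_1 = [5.43563e-11] × [0.929638] = 5.05317e-11
  p_2 = [0.114672] × [0.127675] = 0.0146408
  p_3 = [0.430544] × [0.00205456] = 0.000884578
  p_4 = [0.480174] × [0.000248319] = 0.000119236
Weight by the priors:
  π_1·p_1 = 0.32 × 5.05317e-11 = 1.61701e-11
  π_2·p_2 = 0.26 × 0.0146408 = 0.0038066
  π_3·p_3 = 0.23 × 0.000884578 = 0.000203453
  π_4·p_4 = 0.19 × 0.000119236 = 2.26549e-05
Normaliser: 1.61701e-11 + 0.0038066 + 0.000203453 + 2.26549e-05 = 0.0040327
P(Component 2 | x) ≈ 0.944

0.944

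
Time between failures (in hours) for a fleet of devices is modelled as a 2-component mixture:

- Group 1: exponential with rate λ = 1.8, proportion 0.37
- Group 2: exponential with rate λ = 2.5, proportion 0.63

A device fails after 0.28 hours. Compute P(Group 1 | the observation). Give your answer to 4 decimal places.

0.3397

Posterior ∝ prior × likelihood, so P(k | x) ∝ P(Z=k) f_k(x); normalise over all components.
Exponential densities:
  p_1 = 1.0874
  p_2 = 1.24146
Unnormalised posteriors:
  P(Z=1)·p_1 = 0.37 × 1.0874 = 0.402337
  P(Z=2)·p_2 = 0.63 × 1.24146 = 0.782122
Marginal: 0.402337 + 0.782122 = 1.18446
So the posterior for Group 1 is 0.402337 / 1.18446 ≈ 0.3397.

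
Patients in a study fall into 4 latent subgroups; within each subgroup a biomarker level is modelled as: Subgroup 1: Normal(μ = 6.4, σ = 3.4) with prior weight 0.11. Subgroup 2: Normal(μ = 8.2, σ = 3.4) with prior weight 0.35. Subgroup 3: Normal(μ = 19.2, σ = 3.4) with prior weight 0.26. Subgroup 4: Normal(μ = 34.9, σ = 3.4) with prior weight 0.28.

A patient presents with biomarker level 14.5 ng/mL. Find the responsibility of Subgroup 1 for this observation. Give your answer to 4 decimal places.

The responsibility of component k is w_k f_k(x) divided by Σ_j w_j f_j(x).
Evaluate each component's likelihood at the observed value:
  p_1 = 0.00687051
  p_2 = 0.0210804
  p_3 = 0.045132
  p_4 = 1.78702e-09
Unnormalised posteriors:
  w_1·p_1 = 0.11 × 0.00687051 = 0.000755756
  w_2·p_2 = 0.35 × 0.0210804 = 0.00737816
  w_3·p_3 = 0.26 × 0.045132 = 0.0117343
  w_4·p_4 = 0.28 × 1.78702e-09 = 5.00367e-10
Marginal: 0.000755756 + 0.00737816 + 0.0117343 + 5.00367e-10 = 0.0198682
Responsibility of Subgroup 1: 0.000755756 / 0.0198682 ≈ 0.0380

0.0380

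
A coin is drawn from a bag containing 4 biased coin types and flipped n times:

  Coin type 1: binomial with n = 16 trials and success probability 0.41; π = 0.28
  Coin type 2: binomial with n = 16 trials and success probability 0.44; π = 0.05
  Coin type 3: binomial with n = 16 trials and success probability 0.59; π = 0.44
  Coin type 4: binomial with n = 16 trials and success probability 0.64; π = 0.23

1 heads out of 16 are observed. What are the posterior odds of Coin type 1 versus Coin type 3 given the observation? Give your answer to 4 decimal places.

Posterior odds = (π_i f_i(x)) / (π_j f_j(x)); the normalising sum cancels.
Component likelihoods at x = 1 heads out of 16:
  f_1 = C(16,1)·0.41^1·0.59^15 = 16·0.41·0.00036541 = 0.00239709
  f_2 = C(16,1)·0.44^1·0.56^15 = 16·0.44·0.00016704 = 0.00117596
  f_3 = C(16,1)·0.59^1·0.41^15 = 16·0.59·1.5551e-06 = 1.46801e-05
  f_4 = C(16,1)·0.64^1·0.36^15 = 16·0.64·2.21074e-07 = 2.2638e-06
Posterior odds = (π_1·f_1) / (π_3·f_3) = (0.28·0.00239709) / (0.44·1.46801e-05) = 0.000671185 / 6.45926e-06 ≈ 103.9105

103.9105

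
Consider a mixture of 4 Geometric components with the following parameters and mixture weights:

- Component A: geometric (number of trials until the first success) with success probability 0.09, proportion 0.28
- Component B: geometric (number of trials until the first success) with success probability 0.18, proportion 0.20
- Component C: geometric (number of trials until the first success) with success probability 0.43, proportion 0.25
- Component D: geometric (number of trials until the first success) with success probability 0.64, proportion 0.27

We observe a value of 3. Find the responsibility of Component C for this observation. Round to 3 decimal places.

Posterior ∝ prior × likelihood, so P(k | x) ∝ π_k f_k(x); normalise over all components.
Geometric probabilities:
  f_A = 0.074529
  f_B = 0.121032
  f_C = 0.139707
  f_D = 0.082944
Unnormalised posteriors:
  π_A·f_A = 0.28 × 0.074529 = 0.0208681
  π_B·f_B = 0.20 × 0.121032 = 0.0242064
  π_C·f_C = 0.25 × 0.139707 = 0.0349268
  π_D·f_D = 0.27 × 0.082944 = 0.0223949
Evidence: 0.0208681 + 0.0242064 + 0.0349268 + 0.0223949 = 0.102396
So the posterior for Component C is 0.0349268 / 0.102396 ≈ 0.341.

0.341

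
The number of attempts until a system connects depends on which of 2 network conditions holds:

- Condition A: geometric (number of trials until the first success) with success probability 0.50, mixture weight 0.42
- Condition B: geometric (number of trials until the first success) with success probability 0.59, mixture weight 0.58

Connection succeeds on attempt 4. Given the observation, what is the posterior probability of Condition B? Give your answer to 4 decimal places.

0.4733

The responsibility of component k is π_k f_k(x) divided by Σ_j π_j f_j(x).
Component likelihoods at x = 4:
  f_A = 0.0625
  f_B = 0.0406634
Multiply by the mixture weights:
  π_A·f_A = 0.42 × 0.0625 = 0.02625
  π_B·f_B = 0.58 × 0.0406634 = 0.0235848
Denominator: 0.02625 + 0.0235848 = 0.0498348
So the posterior for Condition B is 0.0235848 / 0.0498348 ≈ 0.4733.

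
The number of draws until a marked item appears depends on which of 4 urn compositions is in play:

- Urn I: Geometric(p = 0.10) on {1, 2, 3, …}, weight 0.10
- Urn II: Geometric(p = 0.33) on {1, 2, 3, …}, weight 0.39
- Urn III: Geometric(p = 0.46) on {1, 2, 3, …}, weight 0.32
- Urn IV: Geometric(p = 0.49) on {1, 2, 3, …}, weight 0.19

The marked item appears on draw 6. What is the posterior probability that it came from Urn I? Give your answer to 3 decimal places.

0.178

The responsibility of component k is P(Z=k) f_k(x) divided by Σ_j P(Z=j) f_j(x).
Geometric probabilities:
  L_I = 0.059049
  L_II = 0.0445541
  L_III = 0.0211216
  L_IV = 0.0169062
Prior × likelihood for each component:
  P(Z=I)·L_I = 0.10 × 0.059049 = 0.0059049
  P(Z=II)·L_II = 0.39 × 0.0445541 = 0.0173761
  P(Z=III)·L_III = 0.32 × 0.0211216 = 0.00675891
  P(Z=IV)·L_IV = 0.19 × 0.0169062 = 0.00321219
Sum: 0.0059049 + 0.0173761 + 0.00675891 + 0.00321219 = 0.0332521
Responsibility of Urn I: 0.0059049 / 0.0332521 ≈ 0.178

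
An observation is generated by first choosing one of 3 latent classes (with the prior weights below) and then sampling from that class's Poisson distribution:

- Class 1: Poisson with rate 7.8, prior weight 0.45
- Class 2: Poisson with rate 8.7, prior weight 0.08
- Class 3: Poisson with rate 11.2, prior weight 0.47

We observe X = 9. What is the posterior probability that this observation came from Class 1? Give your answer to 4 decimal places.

0.4767

The responsibility of component k is w_k f_k(x) divided by Σ_j w_j f_j(x).
Component likelihoods at x = 9:
  f_1 = e^(−7.8)·7.8^9/9! = 0.120668
  f_2 = e^(−8.7)·8.7^9/9! = 0.131084
  f_3 = e^(−11.2)·11.2^9/9! = 0.104496
Weight by the priors:
  w_1·f_1 = 0.45 × 0.120668 = 0.0543005
  w_2·f_2 = 0.08 × 0.131084 = 0.0104867
  w_3·f_3 = 0.47 × 0.104496 = 0.0491133
Denominator: 0.0543005 + 0.0104867 + 0.0491133 = 0.1139
P(Class 1 | 9) = 0.0543005 / 0.1139 ≈ 0.4767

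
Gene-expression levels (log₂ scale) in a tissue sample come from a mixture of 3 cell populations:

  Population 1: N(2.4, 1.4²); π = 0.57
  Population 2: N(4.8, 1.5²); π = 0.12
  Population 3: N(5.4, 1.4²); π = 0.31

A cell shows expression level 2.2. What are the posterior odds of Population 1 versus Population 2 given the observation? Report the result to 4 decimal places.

Since P(k|x) ∝ w_k f_k(x), the posterior odds are w_i f_i(x) / (w_j f_j(x)).
Component likelihoods at x = 2.2:
  f_1 = (1/(1.4·√(2π)))·exp(−(2.2−2.4)²/(2·1.4²)) = 0.284959·exp(-0.01020) = 0.282066
  f_2 = (1/(1.5·√(2π)))·exp(−(2.2−4.8)²/(2·1.5²)) = 0.265962·exp(-1.50222) = 0.0592123
  f_3 = (1/(1.4·√(2π)))·exp(−(2.2−5.4)²/(2·1.4²)) = 0.284959·exp(-2.61224) = 0.0209073
0.160778 / 0.00710548 ≈ 22.6273

22.6273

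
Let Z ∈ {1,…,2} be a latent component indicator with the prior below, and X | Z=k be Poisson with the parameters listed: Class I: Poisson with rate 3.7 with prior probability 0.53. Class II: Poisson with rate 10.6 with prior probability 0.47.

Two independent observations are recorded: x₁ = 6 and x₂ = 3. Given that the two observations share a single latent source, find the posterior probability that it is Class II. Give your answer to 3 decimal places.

Apply Bayes' rule: the posterior for each component is proportional to its prior times its likelihood at x.
Since both observations come from the same component, the likelihood for component k is f_k(x₁)·f_k(x₂).
  f_I = [0.0881025] × [0.20872] = 0.0183888
  f_II = [0.0490887] × [0.00494589] = 0.000242787
Weight by the priors:
  P(Z=I)·f_I = 0.53 × 0.0183888 = 0.00974605
  P(Z=II)·f_II = 0.47 × 0.000242787 = 0.00011411
Denominator: 0.00974605 + 0.00011411 = 0.00986016
So the posterior for Class II is 0.00011411 / 0.00986016 ≈ 0.012.

0.012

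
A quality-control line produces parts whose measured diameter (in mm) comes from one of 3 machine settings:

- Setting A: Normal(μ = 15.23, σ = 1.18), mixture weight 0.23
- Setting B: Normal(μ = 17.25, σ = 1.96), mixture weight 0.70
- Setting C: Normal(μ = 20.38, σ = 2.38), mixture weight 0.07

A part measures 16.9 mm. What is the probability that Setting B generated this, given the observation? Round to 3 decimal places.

P(component k | x) = P(Z=k)·f_k(x) / marginal(x), where marginal(x) = Σ_j P(Z=j)·f_j(x).
Normal densities:
  L_A = (1/(1.18·√(2π)))·exp(−(16.9−15.23)²/(2·1.18²)) = 0.338087·exp(-1.00147) = 0.124192
  L_B = (1/(1.96·√(2π)))·exp(−(16.9−17.25)²/(2·1.96²)) = 0.203542·exp(-0.01594) = 0.200322
  L_C = (1/(2.38·√(2π)))·exp(−(16.9−20.38)²/(2·2.38²)) = 0.167623·exp(-1.06899) = 0.057554
Prior × likelihood for each component:
  P(Z=A)·L_A = 0.23 × 0.124192 = 0.0285642
  P(Z=B)·L_B = 0.70 × 0.200322 = 0.140226
  P(Z=C)·L_C = 0.07 × 0.057554 = 0.00402878
Marginal: 0.0285642 + 0.140226 + 0.00402878 = 0.172819
P(Setting B | data) ≈ 0.811

0.811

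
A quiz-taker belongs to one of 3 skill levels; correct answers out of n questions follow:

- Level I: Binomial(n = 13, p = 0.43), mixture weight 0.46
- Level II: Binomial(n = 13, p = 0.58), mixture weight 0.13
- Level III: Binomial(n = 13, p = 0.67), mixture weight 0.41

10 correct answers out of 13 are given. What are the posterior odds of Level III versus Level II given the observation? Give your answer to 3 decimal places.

6.473

Posterior odds = (π_i f_i(x)) / (π_j f_j(x)); the normalising sum cancels.
Evaluate each component's likelihood at the observed value:
  L_I = 0.0114466
  L_II = 0.0912838
  L_III = 0.187351
Posterior odds = (π_III·L_III) / (π_II·L_II) = (0.41·0.187351) / (0.13·0.0912838) = 0.0768139 / 0.0118669 ≈ 6.473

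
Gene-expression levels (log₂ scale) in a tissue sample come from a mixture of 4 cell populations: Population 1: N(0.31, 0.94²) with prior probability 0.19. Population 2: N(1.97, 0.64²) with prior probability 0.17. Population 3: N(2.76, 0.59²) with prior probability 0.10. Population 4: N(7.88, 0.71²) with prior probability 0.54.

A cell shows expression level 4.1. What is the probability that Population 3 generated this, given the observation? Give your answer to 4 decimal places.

0.9208

By Bayes' theorem, P(k | x) = π_k f_k(x) / Σ_j π_j f_j(x).
Normal densities:
  f_1 = (1/(0.94·√(2π)))·exp(−(4.1−0.31)²/(2·0.94²)) = 0.424407·exp(-8.12817) = 0.000125246
  f_2 = (1/(0.64·√(2π)))·exp(−(4.1−1.97)²/(2·0.64²)) = 0.623347·exp(-5.53821) = 0.00245198
  f_3 = (1/(0.59·√(2π)))·exp(−(4.1−2.76)²/(2·0.59²)) = 0.676173·exp(-2.57914) = 0.0512802
  f_4 = (1/(0.71·√(2π)))·exp(−(4.1−7.88)²/(2·0.71²)) = 0.561891·exp(-14.17219) = 3.93322e-07
Prior × likelihood for each component:
  π_1·f_1 = 0.19 × 0.000125246 = 2.37967e-05
  π_2·f_2 = 0.17 × 0.00245198 = 0.000416837
  π_3·f_3 = 0.10 × 0.0512802 = 0.00512802
  π_4·f_4 = 0.54 × 3.93322e-07 = 2.12394e-07
Normaliser: 2.37967e-05 + 0.000416837 + 0.00512802 + 2.12394e-07 = 0.00556887
So the posterior for Population 3 is 0.00512802 / 0.00556887 ≈ 0.9208.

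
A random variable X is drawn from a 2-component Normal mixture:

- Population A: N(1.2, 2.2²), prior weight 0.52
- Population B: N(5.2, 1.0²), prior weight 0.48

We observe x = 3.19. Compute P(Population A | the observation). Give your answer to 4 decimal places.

Posterior ∝ prior × likelihood, so P(k | x) ∝ P(Z=k) f_k(x); normalise over all components.
Component likelihoods at x = 3.19:
  L_A = 0.120453
  L_B = 0.0529192
Prior × likelihood for each component:
  P(Z=A)·L_A = 0.52 × 0.120453 = 0.0626355
  P(Z=B)·L_B = 0.48 × 0.0529192 = 0.0254012
Evidence: 0.0626355 + 0.0254012 = 0.0880367
P(Population A | x) ≈ 0.7115

0.7115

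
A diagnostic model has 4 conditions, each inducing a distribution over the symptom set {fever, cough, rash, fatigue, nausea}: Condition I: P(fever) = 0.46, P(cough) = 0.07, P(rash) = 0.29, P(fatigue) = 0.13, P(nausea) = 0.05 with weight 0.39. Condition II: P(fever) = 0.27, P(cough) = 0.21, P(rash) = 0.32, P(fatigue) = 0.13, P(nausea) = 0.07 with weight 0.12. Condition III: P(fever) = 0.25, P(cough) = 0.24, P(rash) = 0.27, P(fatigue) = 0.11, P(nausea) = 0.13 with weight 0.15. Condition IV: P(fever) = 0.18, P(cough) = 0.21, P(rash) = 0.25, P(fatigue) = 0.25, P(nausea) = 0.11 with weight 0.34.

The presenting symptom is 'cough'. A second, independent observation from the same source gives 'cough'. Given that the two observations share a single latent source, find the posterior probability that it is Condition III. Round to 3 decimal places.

Apply Bayes' rule: the posterior for each component is proportional to its prior times its likelihood at x.
Since both observations come from the same component, the likelihood for component k is f_k(x₁)·f_k(x₂).
  p_I = [P(cough | comp) = 0.07] × [0.07] = 0.0049
  p_II = [P(cough | comp) = 0.21] × [0.21] = 0.0441
  p_III = [P(cough | comp) = 0.24] × [0.24] = 0.0576
  p_IV = [P(cough | comp) = 0.21] × [0.21] = 0.0441
Weight by the priors:
  π_I·p_I = 0.39 × 0.0049 = 0.001911
  π_II·p_II = 0.12 × 0.0441 = 0.005292
  π_III·p_III = 0.15 × 0.0576 = 0.00864
  π_IV·p_IV = 0.34 × 0.0441 = 0.014994
Denominator: 0.001911 + 0.005292 + 0.00864 + 0.014994 = 0.030837
P(Condition III | x) = 0.00864 / 0.030837 ≈ 0.280

0.280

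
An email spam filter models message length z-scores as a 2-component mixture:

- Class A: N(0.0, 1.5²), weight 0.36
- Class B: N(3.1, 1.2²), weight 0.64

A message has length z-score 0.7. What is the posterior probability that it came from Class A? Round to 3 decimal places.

0.749

The responsibility of component k is w_k f_k(x) divided by Σ_j w_j f_j(x).
Evaluate each component's likelihood at the observed value:
  p_A = 0.238522
  p_B = 0.0449925
Weight by the priors:
  w_A·p_A = 0.36 × 0.238522 = 0.085868
  w_B·p_B = 0.64 × 0.0449925 = 0.0287952
Sum: 0.085868 + 0.0287952 = 0.114663
So the posterior for Class A is 0.085868 / 0.114663 ≈ 0.749.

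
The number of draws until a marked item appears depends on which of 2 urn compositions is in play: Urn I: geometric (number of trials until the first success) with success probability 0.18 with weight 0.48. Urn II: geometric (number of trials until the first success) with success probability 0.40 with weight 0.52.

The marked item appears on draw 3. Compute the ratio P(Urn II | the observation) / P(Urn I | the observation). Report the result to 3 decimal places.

The posterior odds equal the prior odds times the likelihood ratio: (π_i/π_j)·(f_i(x)/f_j(x)).
Evaluate each component's likelihood at the observed value:
  p_I = 0.18·(1−0.18)^2 = 0.18·0.6724 = 0.121032
  p_II = 0.40·(1−0.40)^2 = 0.40·0.36 = 0.144
0.07488 / 0.0580954 ≈ 1.289

1.289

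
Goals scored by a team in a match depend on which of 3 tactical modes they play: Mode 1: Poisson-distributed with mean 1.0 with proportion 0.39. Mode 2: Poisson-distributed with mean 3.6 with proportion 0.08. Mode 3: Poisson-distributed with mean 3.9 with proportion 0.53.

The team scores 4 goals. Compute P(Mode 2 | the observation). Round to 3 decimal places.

P(component k | x) = P(Z=k)·f_k(x) / marginal(x), where marginal(x) = Σ_j P(Z=j)·f_j(x).
Poisson probabilities:
  L_1 = e^(−1.0)·1.0^4/4! = 0.0153283
  L_2 = e^(−3.6)·3.6^4/4! = 0.191222
  L_3 = e^(−3.9)·3.9^4/4! = 0.195119
Prior × likelihood for each component:
  P(Z=1)·L_1 = 0.39 × 0.0153283 = 0.00597804
  P(Z=2)·L_2 = 0.08 × 0.191222 = 0.0152978
  P(Z=3)·L_3 = 0.53 × 0.195119 = 0.103413
Denominator: 0.00597804 + 0.0152978 + 0.103413 = 0.124689
P(Mode 2 | data) ≈ 0.123

0.123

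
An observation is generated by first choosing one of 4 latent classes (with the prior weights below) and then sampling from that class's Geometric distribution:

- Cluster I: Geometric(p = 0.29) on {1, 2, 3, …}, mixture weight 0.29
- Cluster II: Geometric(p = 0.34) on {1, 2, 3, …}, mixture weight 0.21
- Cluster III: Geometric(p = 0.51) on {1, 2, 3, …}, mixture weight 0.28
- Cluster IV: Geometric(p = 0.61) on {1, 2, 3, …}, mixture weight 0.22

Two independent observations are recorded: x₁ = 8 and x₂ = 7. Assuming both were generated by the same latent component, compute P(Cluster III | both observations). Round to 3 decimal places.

0.017

The responsibility of component k is P(Z=k) f_k(x) divided by Σ_j P(Z=j) f_j(x).
Since both observations come from the same component, the likelihood for component k is f_k(x₁)·f_k(x₂).
  L_I = [0.29·(1−0.29)^7 = 0.29·0.0909512 = 0.0263758] × [0.0371491] = 0.000979839
  L_II = [0.34·(1−0.34)^7 = 0.34·0.0545516 = 0.0185475] × [0.0281023] = 0.00052123
  L_III = [0.51·(1−0.51)^7 = 0.51·0.00678223 = 0.00345894] × [0.00705906] = 2.44168e-05
  L_IV = [0.61·(1−0.61)^7 = 0.61·0.00137231 = 0.000837109] × [0.00214643] = 1.7968e-06
Weight by the priors:
  P(Z=I)·L_I = 0.29 × 0.000979839 = 0.000284153
  P(Z=II)·L_II = 0.21 × 0.00052123 = 0.000109458
  P(Z=III)·L_III = 0.28 × 2.44168e-05 = 6.83671e-06
  P(Z=IV)·L_IV = 0.22 × 1.7968e-06 = 3.95296e-07
Denominator: 0.000284153 + 0.000109458 + 6.83671e-06 + 3.95296e-07 = 0.000400843
P(Cluster III | x₁, x₂) = 6.83671e-06 / 0.000400843 ≈ 0.017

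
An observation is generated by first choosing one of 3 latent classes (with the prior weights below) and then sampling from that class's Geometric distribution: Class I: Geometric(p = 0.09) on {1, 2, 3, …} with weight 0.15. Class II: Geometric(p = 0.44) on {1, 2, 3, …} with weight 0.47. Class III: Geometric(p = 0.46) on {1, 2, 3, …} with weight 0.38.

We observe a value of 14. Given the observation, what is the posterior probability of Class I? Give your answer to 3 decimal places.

The responsibility of component k is π_k f_k(x) divided by Σ_j π_j f_j(x).
Evaluate each component's likelihood at the observed value:
  f_I = 0.0264107
  f_II = 0.000234367
  f_III = 0.000152713
Weight by the priors:
  π_I·f_I = 0.15 × 0.0264107 = 0.00396161
  π_II·f_II = 0.47 × 0.000234367 = 0.000110153
  π_III·f_III = 0.38 × 0.000152713 = 5.8031e-05
Evidence: 0.00396161 + 0.000110153 + 5.8031e-05 = 0.0041298
Responsibility of Class I: 0.00396161 / 0.0041298 ≈ 0.959

0.959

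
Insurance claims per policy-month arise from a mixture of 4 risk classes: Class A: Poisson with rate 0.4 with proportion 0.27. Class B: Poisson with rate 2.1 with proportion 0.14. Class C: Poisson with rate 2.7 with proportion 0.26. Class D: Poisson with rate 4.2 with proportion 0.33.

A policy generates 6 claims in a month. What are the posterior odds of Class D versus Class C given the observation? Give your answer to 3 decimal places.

Posterior odds = (w_i f_i(x)) / (w_j f_j(x)); the normalising sum cancels.
Poisson probabilities:
  p_A = 3.81338e-06
  p_B = 0.014587
  p_C = 0.0361622
  p_D = 0.114321
Odds = (0.33/0.26) × (0.114321/0.0361622) = 1.26923 × 3.16134 ≈ 4.012

4.012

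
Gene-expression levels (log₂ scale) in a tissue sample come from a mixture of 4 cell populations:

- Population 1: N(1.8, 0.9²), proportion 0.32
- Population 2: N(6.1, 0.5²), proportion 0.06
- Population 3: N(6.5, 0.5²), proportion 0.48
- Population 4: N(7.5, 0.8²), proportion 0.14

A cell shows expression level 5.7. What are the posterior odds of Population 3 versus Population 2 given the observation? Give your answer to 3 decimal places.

Since P(k|x) ∝ w_k f_k(x), the posterior odds are w_i f_i(x) / (w_j f_j(x)).
Component likelihoods at x = 5.7:
  L_1 = (1/(0.9·√(2π)))·exp(−(5.7−1.8)²/(2·0.9²)) = 0.443269·exp(-9.38889) = 3.70787e-05
  L_2 = (1/(0.5·√(2π)))·exp(−(5.7−6.1)²/(2·0.5²)) = 0.797885·exp(-0.32000) = 0.579383
  L_3 = (1/(0.5·√(2π)))·exp(−(5.7−6.5)²/(2·0.5²)) = 0.797885·exp(-1.28000) = 0.221842
  L_4 = (1/(0.8·√(2π)))·exp(−(5.7−7.5)²/(2·0.8²)) = 0.498678·exp(-2.53125) = 0.0396746
Posterior odds = (w_3·L_3) / (w_2·L_2) = (0.48·0.221842) / (0.06·0.579383) = 0.106484 / 0.034763 ≈ 3.063

3.063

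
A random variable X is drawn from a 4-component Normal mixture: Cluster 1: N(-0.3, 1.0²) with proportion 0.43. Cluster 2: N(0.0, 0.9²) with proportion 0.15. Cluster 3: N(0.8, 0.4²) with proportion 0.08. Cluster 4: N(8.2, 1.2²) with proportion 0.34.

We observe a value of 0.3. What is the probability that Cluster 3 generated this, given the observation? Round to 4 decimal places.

0.1505

The responsibility of component k is w_k f_k(x) divided by Σ_j w_j f_j(x).
Evaluate each component's likelihood at the observed value:
  p_1 = 0.333225
  p_2 = 0.419315
  p_3 = 0.456623
  p_4 = 1.28975e-10
Multiply by the mixture weights:
  w_1·p_1 = 0.43 × 0.333225 = 0.143287
  w_2·p_2 = 0.15 × 0.419315 = 0.0628972
  w_3·p_3 = 0.08 × 0.456623 = 0.0365298
  w_4·p_4 = 0.34 × 1.28975e-10 = 4.38517e-11
Evidence: 0.143287 + 0.0628972 + 0.0365298 + 4.38517e-11 = 0.242714
So the posterior for Cluster 3 is 0.0365298 / 0.242714 ≈ 0.1505.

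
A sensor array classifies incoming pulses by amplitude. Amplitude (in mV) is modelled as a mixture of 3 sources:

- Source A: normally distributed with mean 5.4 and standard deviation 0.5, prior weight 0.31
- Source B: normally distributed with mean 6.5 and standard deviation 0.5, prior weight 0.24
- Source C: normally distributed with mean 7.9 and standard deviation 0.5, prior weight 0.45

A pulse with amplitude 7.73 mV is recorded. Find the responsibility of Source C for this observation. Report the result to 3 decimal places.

Apply Bayes' rule: the posterior for each component is proportional to its prior times its likelihood at x.
Component likelihoods at x = 7.73 mV:
  f_A = 1.53623e-05
  f_B = 0.0387126
  f_C = 0.753074
Prior × likelihood for each component:
  π_A·f_A = 0.31 × 1.53623e-05 = 4.76233e-06
  π_B·f_B = 0.24 × 0.0387126 = 0.00929101
  π_C·f_C = 0.45 × 0.753074 = 0.338883
Sum: 4.76233e-06 + 0.00929101 + 0.338883 = 0.348179
Responsibility of Source C: 0.338883 / 0.348179 ≈ 0.973

0.973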